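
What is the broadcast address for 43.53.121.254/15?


Network: 43.52.0.0/15
Host bits = 17
Set all host bits to 1:
Broadcast: 43.53.255.255


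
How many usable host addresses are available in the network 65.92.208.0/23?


Host bits = 32 - 23 = 9
Total addresses = 2^9 = 512
Usable = total - 2 (network and broadcast)
Usable hosts: 510


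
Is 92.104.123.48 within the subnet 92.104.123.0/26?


Subnet network: 92.104.123.0
Test IP AND mask: 92.104.123.0
Yes, 92.104.123.48 is in 92.104.123.0/26


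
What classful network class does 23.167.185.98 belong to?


First octet: 23
Binary: 00010111
0xxxxxxx -> Class A (1-126)
Class A, default mask 255.0.0.0 (/8)


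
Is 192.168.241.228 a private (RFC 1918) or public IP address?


RFC 1918 private ranges:
  10.0.0.0/8 (10.0.0.0 - 10.255.255.255)
  172.16.0.0/12 (172.16.0.0 - 172.31.255.255)
  192.168.0.0/16 (192.168.0.0 - 192.168.255.255)
Private (in 192.168.0.0/16)


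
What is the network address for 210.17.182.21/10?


IP:   11010010.00010001.10110110.00010101
Mask: 11111111.11000000.00000000.00000000
AND operation:
Net:  11010010.00000000.00000000.00000000
Network: 210.0.0.0/10


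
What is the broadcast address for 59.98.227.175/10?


Network: 59.64.0.0/10
Host bits = 22
Set all host bits to 1:
Broadcast: 59.127.255.255


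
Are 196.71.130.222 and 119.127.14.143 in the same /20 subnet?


Mask: 255.255.240.0
196.71.130.222 AND mask = 196.71.128.0
119.127.14.143 AND mask = 119.127.0.0
No, different subnets (196.71.128.0 vs 119.127.0.0)


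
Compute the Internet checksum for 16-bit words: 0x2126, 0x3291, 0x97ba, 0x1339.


Sum all words (with carry folding):
+ 0x2126 = 0x2126
+ 0x3291 = 0x53b7
+ 0x97ba = 0xeb71
+ 0x1339 = 0xfeaa
One's complement: ~0xfeaa
Checksum = 0x0155


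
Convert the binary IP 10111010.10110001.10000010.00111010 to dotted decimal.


10111010 = 186
10110001 = 177
10000010 = 130
00111010 = 58
IP: 186.177.130.58


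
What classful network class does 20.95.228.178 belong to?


First octet: 20
Binary: 00010100
0xxxxxxx -> Class A (1-126)
Class A, default mask 255.0.0.0 (/8)


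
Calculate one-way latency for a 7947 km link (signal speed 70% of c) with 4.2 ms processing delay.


Speed = 0.7 * 3e5 km/s = 210000 km/s
Propagation delay = 7947 / 210000 = 0.0378 s = 37.8429 ms
Processing delay = 4.2 ms
Total one-way latency = 42.0429 ms


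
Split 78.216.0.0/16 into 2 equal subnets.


New prefix = 16 + 1 = 17
Each subnet has 32768 addresses
  78.216.0.0/17
  78.216.128.0/17
Subnets: 78.216.0.0/17, 78.216.128.0/17


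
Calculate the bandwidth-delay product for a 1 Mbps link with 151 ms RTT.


BDP = bandwidth * RTT
= 1 Mbps * 151 ms
= 1 * 1e6 * 151 / 1000 bits
= 151000 bits
= 18875 bytes
= 18.4326 KB
BDP = 151000 bits (18875 bytes)


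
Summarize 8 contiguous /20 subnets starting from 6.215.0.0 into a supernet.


Original prefix: /20
Number of subnets: 8 = 2^3
New prefix = 20 - 3 = 17
Supernet: 6.215.0.0/17


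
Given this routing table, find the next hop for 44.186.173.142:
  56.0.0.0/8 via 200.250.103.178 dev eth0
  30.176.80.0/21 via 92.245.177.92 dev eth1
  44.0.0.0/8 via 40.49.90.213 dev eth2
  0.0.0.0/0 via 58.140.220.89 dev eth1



Longest prefix match for 44.186.173.142:
  /8 56.0.0.0: no
  /21 30.176.80.0: no
  /8 44.0.0.0: MATCH
  /0 0.0.0.0: MATCH
Selected: next-hop 40.49.90.213 via eth2 (matched /8)


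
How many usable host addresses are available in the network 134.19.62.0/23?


Host bits = 32 - 23 = 9
Total addresses = 2^9 = 512
Usable = total - 2 (network and broadcast)
Usable hosts: 510


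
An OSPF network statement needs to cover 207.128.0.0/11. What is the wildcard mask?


Subnet mask: 255.224.0.0
Wildcard = 255.255.255.255 - subnet mask
255 - 255 = 0
255 - 224 = 31
255 - 0 = 255
255 - 0 = 255
Wildcard: 0.31.255.255


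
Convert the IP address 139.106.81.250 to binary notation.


139 = 10001011
106 = 01101010
81 = 01010001
250 = 11111010
Binary: 10001011.01101010.01010001.11111010


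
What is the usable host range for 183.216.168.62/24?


Network: 183.216.168.0
Broadcast: 183.216.168.255
First usable = network + 1
Last usable = broadcast - 1
Range: 183.216.168.1 to 183.216.168.254


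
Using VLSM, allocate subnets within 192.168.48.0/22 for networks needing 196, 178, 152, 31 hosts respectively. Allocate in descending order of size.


196 hosts -> /24 (254 usable): 192.168.48.0/24
178 hosts -> /24 (254 usable): 192.168.49.0/24
152 hosts -> /24 (254 usable): 192.168.50.0/24
31 hosts -> /26 (62 usable): 192.168.51.0/26
Allocation: 192.168.48.0/24 (196 hosts, 254 usable); 192.168.49.0/24 (178 hosts, 254 usable); 192.168.50.0/24 (152 hosts, 254 usable); 192.168.51.0/26 (31 hosts, 62 usable)


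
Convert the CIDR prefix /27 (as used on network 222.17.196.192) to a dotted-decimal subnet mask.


/27 means 27 network bits, 5 host bits
Binary: 11111111111111111111111111100000
Mask: 255.255.255.224


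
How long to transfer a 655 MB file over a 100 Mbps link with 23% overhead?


Effective throughput = 100 * (1 - 23/100) = 77 Mbps
File size in Mb = 655 * 8 = 5240 Mb
Time = 5240 / 77
Time = 68.0519 seconds


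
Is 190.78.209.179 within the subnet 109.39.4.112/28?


Subnet network: 109.39.4.112
Test IP AND mask: 190.78.209.176
No, 190.78.209.179 is not in 109.39.4.112/28


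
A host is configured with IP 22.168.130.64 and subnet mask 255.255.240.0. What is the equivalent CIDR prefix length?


Binary: 11111111.11111111.11110000.00000000
Count leading 1s
Prefix: /20


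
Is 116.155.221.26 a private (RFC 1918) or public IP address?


RFC 1918 private ranges:
  10.0.0.0/8 (10.0.0.0 - 10.255.255.255)
  172.16.0.0/12 (172.16.0.0 - 172.31.255.255)
  192.168.0.0/16 (192.168.0.0 - 192.168.255.255)
Public (not in any RFC 1918 range)


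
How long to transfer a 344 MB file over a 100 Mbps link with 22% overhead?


Effective throughput = 100 * (1 - 22/100) = 78 Mbps
File size in Mb = 344 * 8 = 2752 Mb
Time = 2752 / 78
Time = 35.2821 seconds


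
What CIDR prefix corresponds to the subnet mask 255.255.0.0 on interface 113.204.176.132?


Binary: 11111111.11111111.00000000.00000000
Count leading 1s
Prefix: /16


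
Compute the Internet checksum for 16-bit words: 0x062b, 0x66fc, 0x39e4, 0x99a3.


Sum all words (with carry folding):
+ 0x062b = 0x062b
+ 0x66fc = 0x6d27
+ 0x39e4 = 0xa70b
+ 0x99a3 = 0x40af
One's complement: ~0x40af
Checksum = 0xbf50


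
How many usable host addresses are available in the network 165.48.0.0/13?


Host bits = 32 - 13 = 19
Total addresses = 2^19 = 524288
Usable = total - 2 (network and broadcast)
Usable hosts: 524286


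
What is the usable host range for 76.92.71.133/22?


Network: 76.92.68.0
Broadcast: 76.92.71.255
First usable = network + 1
Last usable = broadcast - 1
Range: 76.92.68.1 to 76.92.71.254


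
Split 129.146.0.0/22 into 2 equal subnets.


New prefix = 22 + 1 = 23
Each subnet has 512 addresses
  129.146.0.0/23
  129.146.2.0/23
Subnets: 129.146.0.0/23, 129.146.2.0/23


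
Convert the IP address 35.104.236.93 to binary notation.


35 = 00100011
104 = 01101000
236 = 11101100
93 = 01011101
Binary: 00100011.01101000.11101100.01011101


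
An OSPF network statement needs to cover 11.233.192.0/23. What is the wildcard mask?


Subnet mask: 255.255.254.0
Wildcard = 255.255.255.255 - subnet mask
255 - 255 = 0
255 - 255 = 0
255 - 254 = 1
255 - 0 = 255
Wildcard: 0.0.1.255


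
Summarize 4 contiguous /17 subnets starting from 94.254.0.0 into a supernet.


Original prefix: /17
Number of subnets: 4 = 2^2
New prefix = 17 - 2 = 15
Supernet: 94.254.0.0/15


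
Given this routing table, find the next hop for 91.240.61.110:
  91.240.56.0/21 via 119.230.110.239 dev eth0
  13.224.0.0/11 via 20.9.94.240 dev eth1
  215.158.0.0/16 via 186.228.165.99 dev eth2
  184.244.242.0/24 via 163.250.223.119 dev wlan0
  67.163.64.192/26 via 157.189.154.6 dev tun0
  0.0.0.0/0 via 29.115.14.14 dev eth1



Longest prefix match for 91.240.61.110:
  /21 91.240.56.0: MATCH
  /11 13.224.0.0: no
  /16 215.158.0.0: no
  /24 184.244.242.0: no
  /26 67.163.64.192: no
  /0 0.0.0.0: MATCH
Selected: next-hop 119.230.110.239 via eth0 (matched /21)


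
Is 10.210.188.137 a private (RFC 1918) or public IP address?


RFC 1918 private ranges:
  10.0.0.0/8 (10.0.0.0 - 10.255.255.255)
  172.16.0.0/12 (172.16.0.0 - 172.31.255.255)
  192.168.0.0/16 (192.168.0.0 - 192.168.255.255)
Private (in 10.0.0.0/8)


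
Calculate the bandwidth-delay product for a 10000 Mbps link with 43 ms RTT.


BDP = bandwidth * RTT
= 10000 Mbps * 43 ms
= 10000 * 1e6 * 43 / 1000 bits
= 430000000 bits
= 53750000 bytes
= 52490.2344 KB
BDP = 430000000 bits (53750000 bytes)


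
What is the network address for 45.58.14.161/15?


IP:   00101101.00111010.00001110.10100001
Mask: 11111111.11111110.00000000.00000000
AND operation:
Net:  00101101.00111010.00000000.00000000
Network: 45.58.0.0/15


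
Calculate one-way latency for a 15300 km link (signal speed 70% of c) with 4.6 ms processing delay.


Speed = 0.7 * 3e5 km/s = 210000 km/s
Propagation delay = 15300 / 210000 = 0.0729 s = 72.8571 ms
Processing delay = 4.6 ms
Total one-way latency = 77.4571 ms


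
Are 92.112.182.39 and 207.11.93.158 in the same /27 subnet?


Mask: 255.255.255.224
92.112.182.39 AND mask = 92.112.182.32
207.11.93.158 AND mask = 207.11.93.128
No, different subnets (92.112.182.32 vs 207.11.93.128)


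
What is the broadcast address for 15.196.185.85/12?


Network: 15.192.0.0/12
Host bits = 20
Set all host bits to 1:
Broadcast: 15.207.255.255


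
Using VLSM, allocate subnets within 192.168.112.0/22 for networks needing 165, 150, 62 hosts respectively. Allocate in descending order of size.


165 hosts -> /24 (254 usable): 192.168.112.0/24
150 hosts -> /24 (254 usable): 192.168.113.0/24
62 hosts -> /26 (62 usable): 192.168.114.0/26
Allocation: 192.168.112.0/24 (165 hosts, 254 usable); 192.168.113.0/24 (150 hosts, 254 usable); 192.168.114.0/26 (62 hosts, 62 usable)


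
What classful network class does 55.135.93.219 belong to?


First octet: 55
Binary: 00110111
0xxxxxxx -> Class A (1-126)
Class A, default mask 255.0.0.0 (/8)


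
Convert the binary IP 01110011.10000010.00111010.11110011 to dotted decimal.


01110011 = 115
10000010 = 130
00111010 = 58
11110011 = 243
IP: 115.130.58.243


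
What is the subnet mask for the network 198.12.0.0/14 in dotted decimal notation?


/14 means 14 network bits, 18 host bits
Binary: 11111111111111000000000000000000
Mask: 255.252.0.0


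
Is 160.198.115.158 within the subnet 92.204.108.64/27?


Subnet network: 92.204.108.64
Test IP AND mask: 160.198.115.128
No, 160.198.115.158 is not in 92.204.108.64/27


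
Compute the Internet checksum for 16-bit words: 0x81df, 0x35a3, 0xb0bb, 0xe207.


Sum all words (with carry folding):
+ 0x81df = 0x81df
+ 0x35a3 = 0xb782
+ 0xb0bb = 0x683e
+ 0xe207 = 0x4a46
One's complement: ~0x4a46
Checksum = 0xb5b9


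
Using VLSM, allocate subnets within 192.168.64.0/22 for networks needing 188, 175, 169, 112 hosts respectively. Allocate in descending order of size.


188 hosts -> /24 (254 usable): 192.168.64.0/24
175 hosts -> /24 (254 usable): 192.168.65.0/24
169 hosts -> /24 (254 usable): 192.168.66.0/24
112 hosts -> /25 (126 usable): 192.168.67.0/25
Allocation: 192.168.64.0/24 (188 hosts, 254 usable); 192.168.65.0/24 (175 hosts, 254 usable); 192.168.66.0/24 (169 hosts, 254 usable); 192.168.67.0/25 (112 hosts, 126 usable)


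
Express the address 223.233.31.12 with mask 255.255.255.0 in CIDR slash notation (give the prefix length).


Binary: 11111111.11111111.11111111.00000000
Count leading 1s
Prefix: /24


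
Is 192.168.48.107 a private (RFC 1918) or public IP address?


RFC 1918 private ranges:
  10.0.0.0/8 (10.0.0.0 - 10.255.255.255)
  172.16.0.0/12 (172.16.0.0 - 172.31.255.255)
  192.168.0.0/16 (192.168.0.0 - 192.168.255.255)
Private (in 192.168.0.0/16)


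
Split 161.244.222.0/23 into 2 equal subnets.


New prefix = 23 + 1 = 24
Each subnet has 256 addresses
  161.244.222.0/24
  161.244.223.0/24
Subnets: 161.244.222.0/24, 161.244.223.0/24


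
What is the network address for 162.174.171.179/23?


IP:   10100010.10101110.10101011.10110011
Mask: 11111111.11111111.11111110.00000000
AND operation:
Net:  10100010.10101110.10101010.00000000
Network: 162.174.170.0/23


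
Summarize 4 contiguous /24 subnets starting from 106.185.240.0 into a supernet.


Original prefix: /24
Number of subnets: 4 = 2^2
New prefix = 24 - 2 = 22
Supernet: 106.185.240.0/22


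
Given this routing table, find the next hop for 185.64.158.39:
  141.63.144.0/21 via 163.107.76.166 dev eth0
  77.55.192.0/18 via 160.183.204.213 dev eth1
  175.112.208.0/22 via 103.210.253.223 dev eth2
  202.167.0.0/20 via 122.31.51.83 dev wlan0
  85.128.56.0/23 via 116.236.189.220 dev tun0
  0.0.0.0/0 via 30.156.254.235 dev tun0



Longest prefix match for 185.64.158.39:
  /21 141.63.144.0: no
  /18 77.55.192.0: no
  /22 175.112.208.0: no
  /20 202.167.0.0: no
  /23 85.128.56.0: no
  /0 0.0.0.0: MATCH
Selected: next-hop 30.156.254.235 via tun0 (matched /0)


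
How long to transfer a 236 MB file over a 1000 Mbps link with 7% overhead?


Effective throughput = 1000 * (1 - 7/100) = 930.0 Mbps
File size in Mb = 236 * 8 = 1888 Mb
Time = 1888 / 930.0
Time = 2.0301 seconds


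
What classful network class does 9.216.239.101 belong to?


First octet: 9
Binary: 00001001
0xxxxxxx -> Class A (1-126)
Class A, default mask 255.0.0.0 (/8)


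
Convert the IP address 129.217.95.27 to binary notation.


129 = 10000001
217 = 11011001
95 = 01011111
27 = 00011011
Binary: 10000001.11011001.01011111.00011011


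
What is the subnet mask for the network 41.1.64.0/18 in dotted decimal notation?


/18 means 18 network bits, 14 host bits
Binary: 11111111111111111100000000000000
Mask: 255.255.192.0


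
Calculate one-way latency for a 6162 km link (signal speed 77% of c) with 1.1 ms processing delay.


Speed = 0.77 * 3e5 km/s = 231000 km/s
Propagation delay = 6162 / 231000 = 0.0267 s = 26.6753 ms
Processing delay = 1.1 ms
Total one-way latency = 27.7753 ms


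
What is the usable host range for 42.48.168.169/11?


Network: 42.32.0.0
Broadcast: 42.63.255.255
First usable = network + 1
Last usable = broadcast - 1
Range: 42.32.0.1 to 42.63.255.254


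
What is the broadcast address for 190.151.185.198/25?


Network: 190.151.185.128/25
Host bits = 7
Set all host bits to 1:
Broadcast: 190.151.185.255


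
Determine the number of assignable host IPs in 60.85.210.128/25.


Host bits = 32 - 25 = 7
Total addresses = 2^7 = 128
Usable = total - 2 (network and broadcast)
Usable hosts: 126


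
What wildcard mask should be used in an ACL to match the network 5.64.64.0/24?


Subnet mask: 255.255.255.0
Wildcard = 255.255.255.255 - subnet mask
255 - 255 = 0
255 - 255 = 0
255 - 255 = 0
255 - 0 = 255
Wildcard: 0.0.0.255


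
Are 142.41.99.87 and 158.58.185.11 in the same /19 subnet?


Mask: 255.255.224.0
142.41.99.87 AND mask = 142.41.96.0
158.58.185.11 AND mask = 158.58.160.0
No, different subnets (142.41.96.0 vs 158.58.160.0)


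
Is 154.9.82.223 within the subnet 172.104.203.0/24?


Subnet network: 172.104.203.0
Test IP AND mask: 154.9.82.0
No, 154.9.82.223 is not in 172.104.203.0/24


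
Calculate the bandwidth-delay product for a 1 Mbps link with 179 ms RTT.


BDP = bandwidth * RTT
= 1 Mbps * 179 ms
= 1 * 1e6 * 179 / 1000 bits
= 179000 bits
= 22375 bytes
= 21.8506 KB
BDP = 179000 bits (22375 bytes)


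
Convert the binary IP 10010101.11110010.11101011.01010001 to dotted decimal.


10010101 = 149
11110010 = 242
11101011 = 235
01010001 = 81
IP: 149.242.235.81


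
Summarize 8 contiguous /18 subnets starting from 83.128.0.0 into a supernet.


Original prefix: /18
Number of subnets: 8 = 2^3
New prefix = 18 - 3 = 15
Supernet: 83.128.0.0/15


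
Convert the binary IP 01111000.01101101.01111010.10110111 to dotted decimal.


01111000 = 120
01101101 = 109
01111010 = 122
10110111 = 183
IP: 120.109.122.183


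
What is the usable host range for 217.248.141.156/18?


Network: 217.248.128.0
Broadcast: 217.248.191.255
First usable = network + 1
Last usable = broadcast - 1
Range: 217.248.128.1 to 217.248.191.254


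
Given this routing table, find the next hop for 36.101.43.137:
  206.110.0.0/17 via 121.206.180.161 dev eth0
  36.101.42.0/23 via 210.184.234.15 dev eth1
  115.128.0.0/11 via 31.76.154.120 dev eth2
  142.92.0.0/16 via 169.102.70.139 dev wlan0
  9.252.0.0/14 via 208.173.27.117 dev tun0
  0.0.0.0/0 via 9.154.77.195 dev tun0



Longest prefix match for 36.101.43.137:
  /17 206.110.0.0: no
  /23 36.101.42.0: MATCH
  /11 115.128.0.0: no
  /16 142.92.0.0: no
  /14 9.252.0.0: no
  /0 0.0.0.0: MATCH
Selected: next-hop 210.184.234.15 via eth1 (matched /23)


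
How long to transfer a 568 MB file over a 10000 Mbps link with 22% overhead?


Effective throughput = 10000 * (1 - 22/100) = 7800 Mbps
File size in Mb = 568 * 8 = 4544 Mb
Time = 4544 / 7800
Time = 0.5826 seconds


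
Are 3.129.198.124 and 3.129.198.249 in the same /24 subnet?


Mask: 255.255.255.0
3.129.198.124 AND mask = 3.129.198.0
3.129.198.249 AND mask = 3.129.198.0
Yes, same subnet (3.129.198.0)


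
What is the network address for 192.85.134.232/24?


IP:   11000000.01010101.10000110.11101000
Mask: 11111111.11111111.11111111.00000000
AND operation:
Net:  11000000.01010101.10000110.00000000
Network: 192.85.134.0/24


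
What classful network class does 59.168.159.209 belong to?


First octet: 59
Binary: 00111011
0xxxxxxx -> Class A (1-126)
Class A, default mask 255.0.0.0 (/8)


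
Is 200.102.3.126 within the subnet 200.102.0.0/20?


Subnet network: 200.102.0.0
Test IP AND mask: 200.102.0.0
Yes, 200.102.3.126 is in 200.102.0.0/20


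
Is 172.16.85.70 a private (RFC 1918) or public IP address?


RFC 1918 private ranges:
  10.0.0.0/8 (10.0.0.0 - 10.255.255.255)
  172.16.0.0/12 (172.16.0.0 - 172.31.255.255)
  192.168.0.0/16 (192.168.0.0 - 192.168.255.255)
Private (in 172.16.0.0/12)


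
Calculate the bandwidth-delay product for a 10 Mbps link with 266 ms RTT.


BDP = bandwidth * RTT
= 10 Mbps * 266 ms
= 10 * 1e6 * 266 / 1000 bits
= 2660000 bits
= 332500 bytes
= 324.707 KB
BDP = 2660000 bits (332500 bytes)


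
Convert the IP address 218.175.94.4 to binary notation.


218 = 11011010
175 = 10101111
94 = 01011110
4 = 00000100
Binary: 11011010.10101111.01011110.00000100


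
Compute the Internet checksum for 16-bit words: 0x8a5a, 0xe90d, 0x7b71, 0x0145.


Sum all words (with carry folding):
+ 0x8a5a = 0x8a5a
+ 0xe90d = 0x7368
+ 0x7b71 = 0xeed9
+ 0x0145 = 0xf01e
One's complement: ~0xf01e
Checksum = 0x0fe1


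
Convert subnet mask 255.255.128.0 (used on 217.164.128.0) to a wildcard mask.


Subnet mask: 255.255.128.0
Wildcard = 255.255.255.255 - subnet mask
255 - 255 = 0
255 - 255 = 0
255 - 128 = 127
255 - 0 = 255
Wildcard: 0.0.127.255


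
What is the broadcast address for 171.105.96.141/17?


Network: 171.105.0.0/17
Host bits = 15
Set all host bits to 1:
Broadcast: 171.105.127.255


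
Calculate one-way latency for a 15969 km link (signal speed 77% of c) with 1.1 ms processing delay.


Speed = 0.77 * 3e5 km/s = 231000 km/s
Propagation delay = 15969 / 231000 = 0.0691 s = 69.1299 ms
Processing delay = 1.1 ms
Total one-way latency = 70.2299 ms


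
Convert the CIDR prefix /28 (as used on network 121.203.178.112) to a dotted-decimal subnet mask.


/28 means 28 network bits, 4 host bits
Binary: 11111111111111111111111111110000
Mask: 255.255.255.240


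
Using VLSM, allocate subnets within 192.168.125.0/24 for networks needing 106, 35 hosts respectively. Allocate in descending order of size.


106 hosts -> /25 (126 usable): 192.168.125.0/25
35 hosts -> /26 (62 usable): 192.168.125.128/26
Allocation: 192.168.125.0/25 (106 hosts, 126 usable); 192.168.125.128/26 (35 hosts, 62 usable)


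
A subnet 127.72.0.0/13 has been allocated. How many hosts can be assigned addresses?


Host bits = 32 - 13 = 19
Total addresses = 2^19 = 524288
Usable = total - 2 (network and broadcast)
Usable hosts: 524286


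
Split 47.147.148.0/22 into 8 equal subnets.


New prefix = 22 + 3 = 25
Each subnet has 128 addresses
  47.147.148.0/25
  47.147.148.128/25
  47.147.149.0/25
  47.147.149.128/25
  47.147.150.0/25
  47.147.150.128/25
  47.147.151.0/25
  47.147.151.128/25
Subnets: 47.147.148.0/25, 47.147.148.128/25, 47.147.149.0/25, 47.147.149.128/25, 47.147.150.0/25, 47.147.150.128/25, 47.147.151.0/25, 47.147.151.128/25


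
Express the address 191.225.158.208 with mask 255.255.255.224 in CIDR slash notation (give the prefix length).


Binary: 11111111.11111111.11111111.11100000
Count leading 1s
Prefix: /27


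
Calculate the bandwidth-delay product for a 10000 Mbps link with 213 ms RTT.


BDP = bandwidth * RTT
= 10000 Mbps * 213 ms
= 10000 * 1e6 * 213 / 1000 bits
= 2130000000 bits
= 266250000 bytes
= 260009.7656 KB
BDP = 2130000000 bits (266250000 bytes)


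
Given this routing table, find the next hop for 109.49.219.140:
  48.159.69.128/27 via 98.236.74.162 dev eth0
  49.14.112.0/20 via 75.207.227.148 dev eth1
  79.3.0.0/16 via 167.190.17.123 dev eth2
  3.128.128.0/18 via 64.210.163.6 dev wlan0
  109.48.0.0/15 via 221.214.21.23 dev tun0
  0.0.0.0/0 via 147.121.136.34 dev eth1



Longest prefix match for 109.49.219.140:
  /27 48.159.69.128: no
  /20 49.14.112.0: no
  /16 79.3.0.0: no
  /18 3.128.128.0: no
  /15 109.48.0.0: MATCH
  /0 0.0.0.0: MATCH
Selected: next-hop 221.214.21.23 via tun0 (matched /15)


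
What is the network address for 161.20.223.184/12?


IP:   10100001.00010100.11011111.10111000
Mask: 11111111.11110000.00000000.00000000
AND operation:
Net:  10100001.00010000.00000000.00000000
Network: 161.16.0.0/12


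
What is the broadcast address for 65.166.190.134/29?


Network: 65.166.190.128/29
Host bits = 3
Set all host bits to 1:
Broadcast: 65.166.190.135


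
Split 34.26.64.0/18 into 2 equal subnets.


New prefix = 18 + 1 = 19
Each subnet has 8192 addresses
  34.26.64.0/19
  34.26.96.0/19
Subnets: 34.26.64.0/19, 34.26.96.0/19


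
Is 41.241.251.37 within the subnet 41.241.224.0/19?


Subnet network: 41.241.224.0
Test IP AND mask: 41.241.224.0
Yes, 41.241.251.37 is in 41.241.224.0/19


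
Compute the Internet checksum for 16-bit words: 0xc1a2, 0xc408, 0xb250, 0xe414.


Sum all words (with carry folding):
+ 0xc1a2 = 0xc1a2
+ 0xc408 = 0x85ab
+ 0xb250 = 0x37fc
+ 0xe414 = 0x1c11
One's complement: ~0x1c11
Checksum = 0xe3ee


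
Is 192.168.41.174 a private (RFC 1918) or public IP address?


RFC 1918 private ranges:
  10.0.0.0/8 (10.0.0.0 - 10.255.255.255)
  172.16.0.0/12 (172.16.0.0 - 172.31.255.255)
  192.168.0.0/16 (192.168.0.0 - 192.168.255.255)
Private (in 192.168.0.0/16)


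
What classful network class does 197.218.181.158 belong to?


First octet: 197
Binary: 11000101
110xxxxx -> Class C (192-223)
Class C, default mask 255.255.255.0 (/24)


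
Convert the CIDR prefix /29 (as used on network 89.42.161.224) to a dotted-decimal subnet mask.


/29 means 29 network bits, 3 host bits
Binary: 11111111111111111111111111111000
Mask: 255.255.255.248


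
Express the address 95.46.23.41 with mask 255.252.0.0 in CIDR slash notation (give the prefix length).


Binary: 11111111.11111100.00000000.00000000
Count leading 1s
Prefix: /14


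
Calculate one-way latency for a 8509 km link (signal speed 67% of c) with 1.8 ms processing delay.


Speed = 0.67 * 3e5 km/s = 201000 km/s
Propagation delay = 8509 / 201000 = 0.0423 s = 42.3333 ms
Processing delay = 1.8 ms
Total one-way latency = 44.1333 ms


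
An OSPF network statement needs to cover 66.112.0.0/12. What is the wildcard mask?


Subnet mask: 255.240.0.0
Wildcard = 255.255.255.255 - subnet mask
255 - 255 = 0
255 - 240 = 15
255 - 0 = 255
255 - 0 = 255
Wildcard: 0.15.255.255


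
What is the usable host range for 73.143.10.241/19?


Network: 73.143.0.0
Broadcast: 73.143.31.255
First usable = network + 1
Last usable = broadcast - 1
Range: 73.143.0.1 to 73.143.31.254


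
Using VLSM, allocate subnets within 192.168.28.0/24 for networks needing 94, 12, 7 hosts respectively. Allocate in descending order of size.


94 hosts -> /25 (126 usable): 192.168.28.0/25
12 hosts -> /28 (14 usable): 192.168.28.128/28
7 hosts -> /28 (14 usable): 192.168.28.144/28
Allocation: 192.168.28.0/25 (94 hosts, 126 usable); 192.168.28.128/28 (12 hosts, 14 usable); 192.168.28.144/28 (7 hosts, 14 usable)


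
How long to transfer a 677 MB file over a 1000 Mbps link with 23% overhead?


Effective throughput = 1000 * (1 - 23/100) = 770 Mbps
File size in Mb = 677 * 8 = 5416 Mb
Time = 5416 / 770
Time = 7.0338 seconds


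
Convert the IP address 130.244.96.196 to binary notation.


130 = 10000010
244 = 11110100
96 = 01100000
196 = 11000100
Binary: 10000010.11110100.01100000.11000100


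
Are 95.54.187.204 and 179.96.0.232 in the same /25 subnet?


Mask: 255.255.255.128
95.54.187.204 AND mask = 95.54.187.128
179.96.0.232 AND mask = 179.96.0.128
No, different subnets (95.54.187.128 vs 179.96.0.128)


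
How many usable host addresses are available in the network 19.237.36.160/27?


Host bits = 32 - 27 = 5
Total addresses = 2^5 = 32
Usable = total - 2 (network and broadcast)
Usable hosts: 30


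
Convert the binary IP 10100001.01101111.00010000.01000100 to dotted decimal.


10100001 = 161
01101111 = 111
00010000 = 16
01000100 = 68
IP: 161.111.16.68


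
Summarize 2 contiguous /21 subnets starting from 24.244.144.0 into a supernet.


Original prefix: /21
Number of subnets: 2 = 2^1
New prefix = 21 - 1 = 20
Supernet: 24.244.144.0/20


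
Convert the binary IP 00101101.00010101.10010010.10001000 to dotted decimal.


00101101 = 45
00010101 = 21
10010010 = 146
10001000 = 136
IP: 45.21.146.136


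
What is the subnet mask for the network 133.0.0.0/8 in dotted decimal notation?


/8 means 8 network bits, 24 host bits
Binary: 11111111000000000000000000000000
Mask: 255.0.0.0


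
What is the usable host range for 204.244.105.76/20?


Network: 204.244.96.0
Broadcast: 204.244.111.255
First usable = network + 1
Last usable = broadcast - 1
Range: 204.244.96.1 to 204.244.111.254


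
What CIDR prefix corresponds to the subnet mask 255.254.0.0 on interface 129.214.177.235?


Binary: 11111111.11111110.00000000.00000000
Count leading 1s
Prefix: /15


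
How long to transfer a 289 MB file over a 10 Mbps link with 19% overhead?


Effective throughput = 10 * (1 - 19/100) = 8.1 Mbps
File size in Mb = 289 * 8 = 2312 Mb
Time = 2312 / 8.1
Time = 285.4321 seconds


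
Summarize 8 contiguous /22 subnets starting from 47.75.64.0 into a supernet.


Original prefix: /22
Number of subnets: 8 = 2^3
New prefix = 22 - 3 = 19
Supernet: 47.75.64.0/19


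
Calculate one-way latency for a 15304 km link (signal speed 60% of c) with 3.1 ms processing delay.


Speed = 0.6 * 3e5 km/s = 180000 km/s
Propagation delay = 15304 / 180000 = 0.085 s = 85.0222 ms
Processing delay = 3.1 ms
Total one-way latency = 88.1222 ms


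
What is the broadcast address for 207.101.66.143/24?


Network: 207.101.66.0/24
Host bits = 8
Set all host bits to 1:
Broadcast: 207.101.66.255


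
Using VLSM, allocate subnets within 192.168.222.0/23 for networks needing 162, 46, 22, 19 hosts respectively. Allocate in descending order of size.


162 hosts -> /24 (254 usable): 192.168.222.0/24
46 hosts -> /26 (62 usable): 192.168.223.0/26
22 hosts -> /27 (30 usable): 192.168.223.64/27
19 hosts -> /27 (30 usable): 192.168.223.96/27
Allocation: 192.168.222.0/24 (162 hosts, 254 usable); 192.168.223.0/26 (46 hosts, 62 usable); 192.168.223.64/27 (22 hosts, 30 usable); 192.168.223.96/27 (19 hosts, 30 usable)


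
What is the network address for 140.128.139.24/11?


IP:   10001100.10000000.10001011.00011000
Mask: 11111111.11100000.00000000.00000000
AND operation:
Net:  10001100.10000000.00000000.00000000
Network: 140.128.0.0/11


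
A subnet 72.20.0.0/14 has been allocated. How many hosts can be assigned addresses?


Host bits = 32 - 14 = 18
Total addresses = 2^18 = 262144
Usable = total - 2 (network and broadcast)
Usable hosts: 262142


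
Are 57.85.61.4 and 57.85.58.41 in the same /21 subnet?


Mask: 255.255.248.0
57.85.61.4 AND mask = 57.85.56.0
57.85.58.41 AND mask = 57.85.56.0
Yes, same subnet (57.85.56.0)


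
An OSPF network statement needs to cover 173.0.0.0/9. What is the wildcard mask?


Subnet mask: 255.128.0.0
Wildcard = 255.255.255.255 - subnet mask
255 - 255 = 0
255 - 128 = 127
255 - 0 = 255
255 - 0 = 255
Wildcard: 0.127.255.255


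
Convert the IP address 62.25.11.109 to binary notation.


62 = 00111110
25 = 00011001
11 = 00001011
109 = 01101101
Binary: 00111110.00011001.00001011.01101101


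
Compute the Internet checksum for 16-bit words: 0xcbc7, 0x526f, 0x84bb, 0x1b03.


Sum all words (with carry folding):
+ 0xcbc7 = 0xcbc7
+ 0x526f = 0x1e37
+ 0x84bb = 0xa2f2
+ 0x1b03 = 0xbdf5
One's complement: ~0xbdf5
Checksum = 0x420a


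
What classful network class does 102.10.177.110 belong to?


First octet: 102
Binary: 01100110
0xxxxxxx -> Class A (1-126)
Class A, default mask 255.0.0.0 (/8)


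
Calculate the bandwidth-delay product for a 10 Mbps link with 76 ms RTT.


BDP = bandwidth * RTT
= 10 Mbps * 76 ms
= 10 * 1e6 * 76 / 1000 bits
= 760000 bits
= 95000 bytes
= 92.7734 KB
BDP = 760000 bits (95000 bytes)


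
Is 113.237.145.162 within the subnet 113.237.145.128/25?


Subnet network: 113.237.145.128
Test IP AND mask: 113.237.145.128
Yes, 113.237.145.162 is in 113.237.145.128/25


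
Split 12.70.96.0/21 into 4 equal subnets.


New prefix = 21 + 2 = 23
Each subnet has 512 addresses
  12.70.96.0/23
  12.70.98.0/23
  12.70.100.0/23
  12.70.102.0/23
Subnets: 12.70.96.0/23, 12.70.98.0/23, 12.70.100.0/23, 12.70.102.0/23


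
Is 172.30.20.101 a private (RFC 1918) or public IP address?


RFC 1918 private ranges:
  10.0.0.0/8 (10.0.0.0 - 10.255.255.255)
  172.16.0.0/12 (172.16.0.0 - 172.31.255.255)
  192.168.0.0/16 (192.168.0.0 - 192.168.255.255)
Private (in 172.16.0.0/12)


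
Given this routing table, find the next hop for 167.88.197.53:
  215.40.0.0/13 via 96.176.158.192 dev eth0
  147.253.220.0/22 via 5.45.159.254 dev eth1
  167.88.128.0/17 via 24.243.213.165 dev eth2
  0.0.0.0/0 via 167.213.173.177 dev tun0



Longest prefix match for 167.88.197.53:
  /13 215.40.0.0: no
  /22 147.253.220.0: no
  /17 167.88.128.0: MATCH
  /0 0.0.0.0: MATCH
Selected: next-hop 24.243.213.165 via eth2 (matched /17)


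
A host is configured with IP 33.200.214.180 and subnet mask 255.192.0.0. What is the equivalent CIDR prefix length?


Binary: 11111111.11000000.00000000.00000000
Count leading 1s
Prefix: /10


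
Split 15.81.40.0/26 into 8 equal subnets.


New prefix = 26 + 3 = 29
Each subnet has 8 addresses
  15.81.40.0/29
  15.81.40.8/29
  15.81.40.16/29
  15.81.40.24/29
  15.81.40.32/29
  15.81.40.40/29
  15.81.40.48/29
  15.81.40.56/29
Subnets: 15.81.40.0/29, 15.81.40.8/29, 15.81.40.16/29, 15.81.40.24/29, 15.81.40.32/29, 15.81.40.40/29, 15.81.40.48/29, 15.81.40.56/29


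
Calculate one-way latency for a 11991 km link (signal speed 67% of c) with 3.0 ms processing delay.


Speed = 0.67 * 3e5 km/s = 201000 km/s
Propagation delay = 11991 / 201000 = 0.0597 s = 59.6567 ms
Processing delay = 3.0 ms
Total one-way latency = 62.6567 ms


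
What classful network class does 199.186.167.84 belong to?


First octet: 199
Binary: 11000111
110xxxxx -> Class C (192-223)
Class C, default mask 255.255.255.0 (/24)


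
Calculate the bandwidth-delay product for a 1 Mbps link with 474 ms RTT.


BDP = bandwidth * RTT
= 1 Mbps * 474 ms
= 1 * 1e6 * 474 / 1000 bits
= 474000 bits
= 59250 bytes
= 57.8613 KB
BDP = 474000 bits (59250 bytes)


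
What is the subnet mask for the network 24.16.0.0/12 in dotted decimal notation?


/12 means 12 network bits, 20 host bits
Binary: 11111111111100000000000000000000
Mask: 255.240.0.0


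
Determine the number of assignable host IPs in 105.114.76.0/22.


Host bits = 32 - 22 = 10
Total addresses = 2^10 = 1024
Usable = total - 2 (network and broadcast)
Usable hosts: 1022


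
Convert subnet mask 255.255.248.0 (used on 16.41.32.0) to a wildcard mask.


Subnet mask: 255.255.248.0
Wildcard = 255.255.255.255 - subnet mask
255 - 255 = 0
255 - 255 = 0
255 - 248 = 7
255 - 0 = 255
Wildcard: 0.0.7.255


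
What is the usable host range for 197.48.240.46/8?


Network: 197.0.0.0
Broadcast: 197.255.255.255
First usable = network + 1
Last usable = broadcast - 1
Range: 197.0.0.1 to 197.255.255.254


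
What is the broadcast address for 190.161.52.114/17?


Network: 190.161.0.0/17
Host bits = 15
Set all host bits to 1:
Broadcast: 190.161.127.255


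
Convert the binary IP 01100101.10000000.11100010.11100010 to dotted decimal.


01100101 = 101
10000000 = 128
11100010 = 226
11100010 = 226
IP: 101.128.226.226


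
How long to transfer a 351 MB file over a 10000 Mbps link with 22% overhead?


Effective throughput = 10000 * (1 - 22/100) = 7800 Mbps
File size in Mb = 351 * 8 = 2808 Mb
Time = 2808 / 7800
Time = 0.36 seconds


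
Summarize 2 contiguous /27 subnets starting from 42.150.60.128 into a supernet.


Original prefix: /27
Number of subnets: 2 = 2^1
New prefix = 27 - 1 = 26
Supernet: 42.150.60.128/26


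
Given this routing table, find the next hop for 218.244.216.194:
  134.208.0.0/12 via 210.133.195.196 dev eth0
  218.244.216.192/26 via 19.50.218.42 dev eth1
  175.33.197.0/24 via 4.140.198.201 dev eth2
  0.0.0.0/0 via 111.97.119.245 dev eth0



Longest prefix match for 218.244.216.194:
  /12 134.208.0.0: no
  /26 218.244.216.192: MATCH
  /24 175.33.197.0: no
  /0 0.0.0.0: MATCH
Selected: next-hop 19.50.218.42 via eth1 (matched /26)


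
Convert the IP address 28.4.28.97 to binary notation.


28 = 00011100
4 = 00000100
28 = 00011100
97 = 01100001
Binary: 00011100.00000100.00011100.01100001


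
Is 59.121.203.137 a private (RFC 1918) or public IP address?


RFC 1918 private ranges:
  10.0.0.0/8 (10.0.0.0 - 10.255.255.255)
  172.16.0.0/12 (172.16.0.0 - 172.31.255.255)
  192.168.0.0/16 (192.168.0.0 - 192.168.255.255)
Public (not in any RFC 1918 range)


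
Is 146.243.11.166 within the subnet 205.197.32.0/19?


Subnet network: 205.197.32.0
Test IP AND mask: 146.243.0.0
No, 146.243.11.166 is not in 205.197.32.0/19


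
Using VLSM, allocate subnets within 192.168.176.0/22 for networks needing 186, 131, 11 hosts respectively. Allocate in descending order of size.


186 hosts -> /24 (254 usable): 192.168.176.0/24
131 hosts -> /24 (254 usable): 192.168.177.0/24
11 hosts -> /28 (14 usable): 192.168.178.0/28
Allocation: 192.168.176.0/24 (186 hosts, 254 usable); 192.168.177.0/24 (131 hosts, 254 usable); 192.168.178.0/28 (11 hosts, 14 usable)


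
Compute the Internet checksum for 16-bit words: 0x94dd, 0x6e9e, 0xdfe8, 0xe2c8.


Sum all words (with carry folding):
+ 0x94dd = 0x94dd
+ 0x6e9e = 0x037c
+ 0xdfe8 = 0xe364
+ 0xe2c8 = 0xc62d
One's complement: ~0xc62d
Checksum = 0x39d2


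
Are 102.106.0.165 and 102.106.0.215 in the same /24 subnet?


Mask: 255.255.255.0
102.106.0.165 AND mask = 102.106.0.0
102.106.0.215 AND mask = 102.106.0.0
Yes, same subnet (102.106.0.0)


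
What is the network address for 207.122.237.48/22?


IP:   11001111.01111010.11101101.00110000
Mask: 11111111.11111111.11111100.00000000
AND operation:
Net:  11001111.01111010.11101100.00000000
Network: 207.122.236.0/22


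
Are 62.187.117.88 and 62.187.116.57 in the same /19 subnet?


Mask: 255.255.224.0
62.187.117.88 AND mask = 62.187.96.0
62.187.116.57 AND mask = 62.187.96.0
Yes, same subnet (62.187.96.0)


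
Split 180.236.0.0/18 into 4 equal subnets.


New prefix = 18 + 2 = 20
Each subnet has 4096 addresses
  180.236.0.0/20
  180.236.16.0/20
  180.236.32.0/20
  180.236.48.0/20
Subnets: 180.236.0.0/20, 180.236.16.0/20, 180.236.32.0/20, 180.236.48.0/20


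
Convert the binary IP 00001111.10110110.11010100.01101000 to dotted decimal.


00001111 = 15
10110110 = 182
11010100 = 212
01101000 = 104
IP: 15.182.212.104


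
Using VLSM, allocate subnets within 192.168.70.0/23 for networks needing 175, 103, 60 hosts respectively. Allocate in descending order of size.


175 hosts -> /24 (254 usable): 192.168.70.0/24
103 hosts -> /25 (126 usable): 192.168.71.0/25
60 hosts -> /26 (62 usable): 192.168.71.128/26
Allocation: 192.168.70.0/24 (175 hosts, 254 usable); 192.168.71.0/25 (103 hosts, 126 usable); 192.168.71.128/26 (60 hosts, 62 usable)


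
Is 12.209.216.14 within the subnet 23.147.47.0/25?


Subnet network: 23.147.47.0
Test IP AND mask: 12.209.216.0
No, 12.209.216.14 is not in 23.147.47.0/25


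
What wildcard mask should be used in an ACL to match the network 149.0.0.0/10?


Subnet mask: 255.192.0.0
Wildcard = 255.255.255.255 - subnet mask
255 - 255 = 0
255 - 192 = 63
255 - 0 = 255
255 - 0 = 255
Wildcard: 0.63.255.255


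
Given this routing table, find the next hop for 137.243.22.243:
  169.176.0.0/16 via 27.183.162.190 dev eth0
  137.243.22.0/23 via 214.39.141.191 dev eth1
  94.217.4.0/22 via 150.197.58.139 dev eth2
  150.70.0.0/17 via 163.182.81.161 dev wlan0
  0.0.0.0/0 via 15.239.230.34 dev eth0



Longest prefix match for 137.243.22.243:
  /16 169.176.0.0: no
  /23 137.243.22.0: MATCH
  /22 94.217.4.0: no
  /17 150.70.0.0: no
  /0 0.0.0.0: MATCH
Selected: next-hop 214.39.141.191 via eth1 (matched /23)


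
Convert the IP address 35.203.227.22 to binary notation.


35 = 00100011
203 = 11001011
227 = 11100011
22 = 00010110
Binary: 00100011.11001011.11100011.00010110


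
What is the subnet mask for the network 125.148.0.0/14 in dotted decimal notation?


/14 means 14 network bits, 18 host bits
Binary: 11111111111111000000000000000000
Mask: 255.252.0.0


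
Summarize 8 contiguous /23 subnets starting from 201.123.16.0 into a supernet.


Original prefix: /23
Number of subnets: 8 = 2^3
New prefix = 23 - 3 = 20
Supernet: 201.123.16.0/20


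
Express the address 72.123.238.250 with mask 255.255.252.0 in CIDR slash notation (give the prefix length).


Binary: 11111111.11111111.11111100.00000000
Count leading 1s
Prefix: /22


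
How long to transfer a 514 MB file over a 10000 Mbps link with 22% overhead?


Effective throughput = 10000 * (1 - 22/100) = 7800 Mbps
File size in Mb = 514 * 8 = 4112 Mb
Time = 4112 / 7800
Time = 0.5272 seconds


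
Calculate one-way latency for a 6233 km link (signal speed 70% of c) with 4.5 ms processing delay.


Speed = 0.7 * 3e5 km/s = 210000 km/s
Propagation delay = 6233 / 210000 = 0.0297 s = 29.681 ms
Processing delay = 4.5 ms
Total one-way latency = 34.181 ms


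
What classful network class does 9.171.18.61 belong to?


First octet: 9
Binary: 00001001
0xxxxxxx -> Class A (1-126)
Class A, default mask 255.0.0.0 (/8)


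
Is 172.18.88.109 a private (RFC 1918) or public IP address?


RFC 1918 private ranges:
  10.0.0.0/8 (10.0.0.0 - 10.255.255.255)
  172.16.0.0/12 (172.16.0.0 - 172.31.255.255)
  192.168.0.0/16 (192.168.0.0 - 192.168.255.255)
Private (in 172.16.0.0/12)


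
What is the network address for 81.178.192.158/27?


IP:   01010001.10110010.11000000.10011110
Mask: 11111111.11111111.11111111.11100000
AND operation:
Net:  01010001.10110010.11000000.10000000
Network: 81.178.192.128/27


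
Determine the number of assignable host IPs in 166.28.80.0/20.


Host bits = 32 - 20 = 12
Total addresses = 2^12 = 4096
Usable = total - 2 (network and broadcast)
Usable hosts: 4094


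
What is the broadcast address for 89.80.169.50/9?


Network: 89.0.0.0/9
Host bits = 23
Set all host bits to 1:
Broadcast: 89.127.255.255
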